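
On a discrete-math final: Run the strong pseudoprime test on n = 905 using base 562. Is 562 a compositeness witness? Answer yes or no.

no

n − 1 = 904 = 2^3 · 113, so s = 3 and d = 113.
x_0 = 562^113 mod 905 = 562.
x_0 is neither 1 nor 904, so continue squaring.
x_1 = 562^2 mod 905 = 904.
x_1 ≡ −1, so 562 is not a witness.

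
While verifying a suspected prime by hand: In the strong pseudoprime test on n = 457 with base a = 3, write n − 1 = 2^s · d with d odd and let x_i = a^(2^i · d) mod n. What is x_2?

1

n − 1 = 456 = 2^3 · 57, so s = 3 and d = 57.
x_0 = 3^57 mod 457 = 348.
x_1 = 348^2 mod 457 = 456.
x_2 = 456^2 mod 457 = 1.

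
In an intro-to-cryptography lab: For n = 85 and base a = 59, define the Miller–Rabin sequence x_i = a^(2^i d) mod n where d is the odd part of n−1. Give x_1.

81

n − 1 = 84 = 2^2 · 21, so s = 2 and d = 21.
Repeated squaring mod 85: 59^1 ≡ 59, 59^2 ≡ 81, 59^4 ≡ 16, 59^8 ≡ 1, 59^16 ≡ 1.
21 = 16 + 4 + 1, so 59^21 ≡ 1·16·59 ≡ 9 (mod 85).
x_0 = 9.
x_1 = 9^2 mod 85 = 81.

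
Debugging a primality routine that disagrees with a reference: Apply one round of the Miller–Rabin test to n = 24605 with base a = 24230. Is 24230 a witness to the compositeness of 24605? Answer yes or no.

yes

n − 1 = 24604 = 2^2 · 6151, so s = 2 and d = 6151.
x_0 = 24230^6151 mod 24605 = 17440.
x_0 is neither 1 nor 24604, so continue squaring.
x_1 = 17440^2 mod 24605 = 11195.
Reached i = s−1 = 1 without hitting −1: 24230 is a Miller–Rabin witness and 24605 is composite.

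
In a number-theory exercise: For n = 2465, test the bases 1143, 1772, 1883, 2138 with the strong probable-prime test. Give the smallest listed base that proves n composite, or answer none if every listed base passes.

none

n − 1 = 2464 = 2^5 · 77, so s = 5 and d = 77.
Base 1143: x_0 = 1143^77 mod 2465 = 1143. x_0 is neither 1 nor 2464, so continue squaring. x_1 = 1143^2 mod 2465 = 2464. x_1 ≡ −1, so 1143 is not a witness.
Base 1772: x_0 = 1772^77 mod 2465 = 1177. x_0 is neither 1 nor 2464, so continue squaring. x_1 = 1177^2 mod 2465 = 2464. x_1 ≡ −1, so 1772 is not a witness.
Base 1883: x_0 = 1883^77 mod 2465 = 1288. x_0 is neither 1 nor 2464, so continue squaring. x_1 = 1288^2 mod 2465 = 2464. x_1 ≡ −1, so 1883 is not a witness.
Base 2138: x_0 = 2138^77 mod 2465 = 2308. x_0 is neither 1 nor 2464, so continue squaring. x_1 = 2308^2 mod 2465 = 2464. x_1 ≡ −1, so 2138 is not a witness.
No listed base is a witness for 2465.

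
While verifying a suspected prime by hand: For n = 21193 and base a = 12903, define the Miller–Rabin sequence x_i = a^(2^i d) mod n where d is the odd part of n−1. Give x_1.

10028

n − 1 = 21192 = 2^3 · 2649, so s = 3 and d = 2649.
x_0 = 12903^2649 mod 21193 = 20099.
x_1 = 20099^2 mod 21193 = 10028.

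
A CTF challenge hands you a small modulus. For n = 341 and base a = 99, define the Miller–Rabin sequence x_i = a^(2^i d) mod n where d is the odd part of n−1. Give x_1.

n − 1 = 340 = 2^2 · 85, so s = 2 and d = 85.
x_0 = 99^85 mod 341 = 99.
x_1 = 99^2 mod 341 = 253.

253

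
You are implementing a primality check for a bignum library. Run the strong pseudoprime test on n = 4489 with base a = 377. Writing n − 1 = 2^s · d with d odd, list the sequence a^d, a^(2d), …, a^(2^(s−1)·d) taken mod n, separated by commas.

66, 4356, 4222

n − 1 = 4488 = 2^3 · 561, so s = 3 and d = 561.
x_0 = 377^561 mod 4489 = 66.
x_1 = 66^2 mod 4489 = 4356.
x_2 = 4356^2 mod 4489 = 4222.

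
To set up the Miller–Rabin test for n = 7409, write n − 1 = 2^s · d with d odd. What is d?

Halving: 7408 → 3704 → 1852 → 926 → 463; 463 is odd.
So 7408 = 2^4 · 463.

463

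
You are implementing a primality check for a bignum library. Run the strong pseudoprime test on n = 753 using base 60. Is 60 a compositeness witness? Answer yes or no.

yes

n − 1 = 752 = 2^4 · 47, so s = 4 and d = 47.
x_0 = 60^47 mod 753 = 93.
x_0 is neither 1 nor 752, so continue squaring.
x_1 = 93^2 mod 753 = 366.
x_2 = 366^2 mod 753 = 675.
x_3 = 675^2 mod 753 = 60.
Reached i = s−1 = 3 without hitting −1: 60 is a Miller–Rabin witness and 753 is composite.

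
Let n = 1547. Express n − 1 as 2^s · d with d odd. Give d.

773

Halving: 1546 → 773; 773 is odd.
So 1546 = 2^1 · 773.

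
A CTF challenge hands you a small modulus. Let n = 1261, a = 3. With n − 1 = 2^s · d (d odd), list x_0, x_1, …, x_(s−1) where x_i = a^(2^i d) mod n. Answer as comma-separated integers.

n − 1 = 1260 = 2^2 · 315, so s = 2 and d = 315.
x_0 = 3^315 mod 1261 = 846.
x_1 = 846^2 mod 1261 = 729.

846, 729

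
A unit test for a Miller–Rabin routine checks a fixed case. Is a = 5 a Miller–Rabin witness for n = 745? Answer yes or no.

yes

n − 1 = 744 = 2^3 · 93, so s = 3 and d = 93.
Repeated squaring mod 745: 5^1 ≡ 5, 5^2 ≡ 25, 5^4 ≡ 625, 5^8 ≡ 245, 5^16 ≡ 425, 5^32 ≡ 335, 5^64 ≡ 475.
93 = 64 + 16 + 8 + 4 + 1, so 5^93 ≡ 475·425·245·625·5 ≡ 230 (mod 745).
x_0 = 5^93 mod 745 = 230.
x_0 is neither 1 nor 744, so continue squaring.
x_1 = 230^2 mod 745 = 5.
x_2 = 5^2 mod 745 = 25.
Reached i = s−1 = 2 without hitting −1: 5 is a Miller–Rabin witness and 745 is composite.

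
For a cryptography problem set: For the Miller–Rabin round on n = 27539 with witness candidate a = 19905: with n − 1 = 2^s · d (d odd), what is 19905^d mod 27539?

27538

n − 1 = 27538 = 2^1 · 13769, so s = 1 and d = 13769.
Repeated squaring mod 27539: 19905^1 ≡ 19905, 19905^2 ≡ 5432, 19905^4 ≡ 12355, 19905^8 ≡ 24887, 19905^16 ≡ 10659, 19905^32 ≡ 15906, 19905^64 ≡ 43, 19905^128 ≡ 1849, 19905^256 ≡ 3965, 19905^512 ≡ 23995, 19905^1024 ≡ 2152, 19905^2048 ≡ 4552, 19905^4096 ≡ 11376, 19905^8192 ≡ 7615.
13769 = 8192 + 4096 + 1024 + 256 + 128 + 64 + 8 + 1, so 19905^13769 ≡ 7615·11376·2152·3965·1849·43·24887·19905 ≡ 27538 (mod 27539).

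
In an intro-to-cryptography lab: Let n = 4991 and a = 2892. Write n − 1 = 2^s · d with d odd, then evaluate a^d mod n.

4768

n − 1 = 4990 = 2^1 · 2495, so s = 1 and d = 2495.
2892^2495 mod 4991 = 4768.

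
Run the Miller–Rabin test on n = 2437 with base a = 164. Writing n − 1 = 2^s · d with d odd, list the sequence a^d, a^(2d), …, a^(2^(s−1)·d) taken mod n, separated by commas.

n − 1 = 2436 = 2^2 · 609, so s = 2 and d = 609.
x_0 = 164^609 mod 2437 = 2436.
x_1 = 2436^2 mod 2437 = 1.

2436, 1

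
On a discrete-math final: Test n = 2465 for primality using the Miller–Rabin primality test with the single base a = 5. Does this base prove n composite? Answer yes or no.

n − 1 = 2464 = 2^5 · 77, so s = 5 and d = 77.
Repeated squaring mod 2465: 5^1 ≡ 5, 5^2 ≡ 25, 5^4 ≡ 625, 5^8 ≡ 1155, 5^16 ≡ 460, 5^32 ≡ 2075, 5^64 ≡ 1735.
77 = 64 + 8 + 4 + 1, so 5^77 ≡ 1735·1155·625·5 ≡ 2145 (mod 2465).
x_0 = 5^77 mod 2465 = 2145.
x_0 is neither 1 nor 2464, so continue squaring.
x_1 = 2145^2 mod 2465 = 1335.
x_2 = 1335^2 mod 2465 = 30.
x_3 = 30^2 mod 2465 = 900.
x_4 = 900^2 mod 2465 = 1480.
Reached i = s−1 = 4 without hitting −1: 5 is a Miller–Rabin witness and 2465 is composite.

yes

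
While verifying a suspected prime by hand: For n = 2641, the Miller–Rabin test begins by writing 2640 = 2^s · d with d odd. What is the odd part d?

Halving: 2640 → 1320 → 660 → 330 → 165; 165 is odd.
So 2640 = 2^4 · 165.

165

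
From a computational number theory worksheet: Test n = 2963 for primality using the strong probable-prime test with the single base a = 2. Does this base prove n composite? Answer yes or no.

n − 1 = 2962 = 2^1 · 1481, so s = 1 and d = 1481.
By repeated squaring, 2^1481 ≡ 2962 (mod 2963).
x_0 = 2^1481 mod 2963 = 2962.
x_0 = 2962 ≡ −1, so 2 is not a witness.

no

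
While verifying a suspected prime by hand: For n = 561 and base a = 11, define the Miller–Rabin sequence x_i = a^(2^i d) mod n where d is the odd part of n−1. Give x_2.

319

n − 1 = 560 = 2^4 · 35, so s = 4 and d = 35.
Repeated squaring mod 561: 11^1 ≡ 11, 11^2 ≡ 121, 11^4 ≡ 55, 11^8 ≡ 220, 11^16 ≡ 154, 11^32 ≡ 154.
35 = 32 + 2 + 1, so 11^35 ≡ 154·121·11 ≡ 209 (mod 561).
x_0 = 209.
x_1 = 209^2 mod 561 = 484.
x_2 = 484^2 mod 561 = 319.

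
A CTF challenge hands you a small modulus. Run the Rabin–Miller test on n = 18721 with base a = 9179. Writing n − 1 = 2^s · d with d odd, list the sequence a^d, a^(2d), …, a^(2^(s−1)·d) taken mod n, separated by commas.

1, 1, 1, 1, 1

n − 1 = 18720 = 2^5 · 585, so s = 5 and d = 585.
x_0 = 9179^585 mod 18721 = 1.
x_1 = 1^2 mod 18721 = 1.
x_2 = 1^2 mod 18721 = 1.
x_3 = 1^2 mod 18721 = 1.
x_4 = 1^2 mod 18721 = 1.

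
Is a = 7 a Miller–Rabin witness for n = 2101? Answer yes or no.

n − 1 = 2100 = 2^2 · 525, so s = 2 and d = 525.
x_0 = 7^525 mod 2101 = 2100.
x_0 = 2100 ≡ −1, so 7 is not a witness.

no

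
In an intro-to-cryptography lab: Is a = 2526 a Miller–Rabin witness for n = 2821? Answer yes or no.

no

n − 1 = 2820 = 2^2 · 705, so s = 2 and d = 705.
x_0 = 2526^705 mod 2821 = 2820.
x_0 = 2820 ≡ −1, so 2526 is not a witness.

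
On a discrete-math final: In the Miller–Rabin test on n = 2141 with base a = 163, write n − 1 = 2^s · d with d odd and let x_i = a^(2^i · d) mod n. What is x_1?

1

n − 1 = 2140 = 2^2 · 535, so s = 2 and d = 535.
x_0 = 163^535 mod 2141 = 2140.
x_1 = 2140^2 mod 2141 = 1.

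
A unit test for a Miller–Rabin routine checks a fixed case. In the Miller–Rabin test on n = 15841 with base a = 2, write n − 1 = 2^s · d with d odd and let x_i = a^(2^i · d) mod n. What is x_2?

n − 1 = 15840 = 2^5 · 495, so s = 5 and d = 495.
Repeated squaring mod 15841: 2^1 ≡ 2, 2^2 ≡ 4, 2^4 ≡ 16, 2^8 ≡ 256, 2^16 ≡ 2172, 2^32 ≡ 12807, 2^64 ≡ 1535, 2^128 ≡ 11757, 2^256 ≡ 14324.
495 = 256 + 128 + 64 + 32 + 8 + 4 + 2 + 1, so 2^495 ≡ 14324·11757·1535·12807·256·16·4·2 ≡ 1 (mod 15841).
x_0 = 1.
x_1 = 1^2 mod 15841 = 1.
x_2 = 1^2 mod 15841 = 1.

1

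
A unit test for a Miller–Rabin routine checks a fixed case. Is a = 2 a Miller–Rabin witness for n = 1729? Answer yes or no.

yes

n − 1 = 1728 = 2^6 · 27, so s = 6 and d = 27.
By repeated squaring, 2^27 ≡ 645 (mod 1729).
x_0 = 2^27 mod 1729 = 645.
x_0 is neither 1 nor 1728, so continue squaring.
x_1 = 645^2 mod 1729 = 1065.
x_2 = 1065^2 mod 1729 = 1.
x_2 = 1 but x_1 ≠ ±1, a nontrivial square root of 1 — 2 is a witness and 1729 is composite.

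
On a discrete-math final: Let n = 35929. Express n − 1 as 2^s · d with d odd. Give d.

4491

Halving: 35928 → 17964 → 8982 → 4491; 4491 is odd.
So 35928 = 2^3 · 4491.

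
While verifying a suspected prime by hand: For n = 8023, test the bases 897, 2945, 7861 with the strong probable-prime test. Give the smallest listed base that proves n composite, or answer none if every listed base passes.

n − 1 = 8022 = 2^1 · 4011, so s = 1 and d = 4011.
Base 897: x_0 = 897^4011 mod 8023 = 1. x_0 = 1, so 897 is not a witness.
Base 2945: x_0 = 2945^4011 mod 8023 = 8022. x_0 = 8022 ≡ −1, so 2945 is not a witness.
Base 7861: x_0 = 7861^4011 mod 8023 = 8022. x_0 = 8022 ≡ −1, so 7861 is not a witness.
No listed base is a witness for 8023.

none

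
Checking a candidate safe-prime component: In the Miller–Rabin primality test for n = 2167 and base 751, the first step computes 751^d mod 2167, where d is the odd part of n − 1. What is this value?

n − 1 = 2166 = 2^1 · 1083, so s = 1 and d = 1083.
751^1083 mod 2167 = 1028.

1028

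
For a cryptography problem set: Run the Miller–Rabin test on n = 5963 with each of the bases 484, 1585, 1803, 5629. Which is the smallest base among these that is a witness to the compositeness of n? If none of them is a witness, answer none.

1585

n − 1 = 5962 = 2^1 · 2981, so s = 1 and d = 2981.
Base 484: x_0 = 484^2981 mod 5963 = 1. x_0 = 1, so 484 is not a witness.
Base 1585: x_0 = 1585^2981 mod 5963 = 4594. x_0 ∉ {1, 5962} and s = 1, so 1585 is a Miller–Rabin witness and 5963 is composite.
Base 1803: x_0 = 1803^2981 mod 5963 = 4527. x_0 ∉ {1, 5962} and s = 1, so 1803 is a Miller–Rabin witness and 5963 is composite.
Base 5629: x_0 = 5629^2981 mod 5963 = 5428. x_0 ∉ {1, 5962} and s = 1, so 5629 is a Miller–Rabin witness and 5963 is composite.
The smallest witness among the given bases is 1585.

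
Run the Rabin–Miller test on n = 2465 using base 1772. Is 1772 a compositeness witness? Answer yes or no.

no

n − 1 = 2464 = 2^5 · 77, so s = 5 and d = 77.
x_0 = 1772^77 mod 2465 = 1177.
x_0 is neither 1 nor 2464, so continue squaring.
x_1 = 1177^2 mod 2465 = 2464.
x_1 ≡ −1, so 1772 is not a witness.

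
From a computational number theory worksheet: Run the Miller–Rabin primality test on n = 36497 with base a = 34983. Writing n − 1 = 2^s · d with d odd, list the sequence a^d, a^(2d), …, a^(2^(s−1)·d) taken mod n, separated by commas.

26725, 15832, 27325, 36496

n − 1 = 36496 = 2^4 · 2281, so s = 4 and d = 2281.
x_0 = 34983^2281 mod 36497 = 26725.
x_1 = 26725^2 mod 36497 = 15832.
x_2 = 15832^2 mod 36497 = 27325.
x_3 = 27325^2 mod 36497 = 36496.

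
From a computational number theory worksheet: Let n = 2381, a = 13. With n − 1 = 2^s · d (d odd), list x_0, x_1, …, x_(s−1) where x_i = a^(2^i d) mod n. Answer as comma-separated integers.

69, 2380

n − 1 = 2380 = 2^2 · 595, so s = 2 and d = 595.
x_0 = 13^595 mod 2381 = 69.
x_1 = 69^2 mod 2381 = 2380.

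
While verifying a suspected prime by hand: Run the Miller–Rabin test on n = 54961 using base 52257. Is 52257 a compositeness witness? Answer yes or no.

n − 1 = 54960 = 2^4 · 3435, so s = 4 and d = 3435.
x_0 = 52257^3435 mod 54961 = 54960.
x_0 = 54960 ≡ −1, so 52257 is not a witness.

no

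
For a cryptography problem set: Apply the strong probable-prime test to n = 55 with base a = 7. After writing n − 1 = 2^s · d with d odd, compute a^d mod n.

28

n − 1 = 54 = 2^1 · 27, so s = 1 and d = 27.
Repeated squaring mod 55: 7^1 ≡ 7, 7^2 ≡ 49, 7^4 ≡ 36, 7^8 ≡ 31, 7^16 ≡ 26.
27 = 16 + 8 + 2 + 1, so 7^27 ≡ 26·31·49·7 ≡ 28 (mod 55).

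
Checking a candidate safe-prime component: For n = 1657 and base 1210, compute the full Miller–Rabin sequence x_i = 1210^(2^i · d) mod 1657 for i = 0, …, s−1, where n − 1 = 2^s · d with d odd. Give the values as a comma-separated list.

239, 783, 1656

n − 1 = 1656 = 2^3 · 207, so s = 3 and d = 207.
x_0 = 1210^207 mod 1657 = 239.
x_1 = 239^2 mod 1657 = 783.
x_2 = 783^2 mod 1657 = 1656.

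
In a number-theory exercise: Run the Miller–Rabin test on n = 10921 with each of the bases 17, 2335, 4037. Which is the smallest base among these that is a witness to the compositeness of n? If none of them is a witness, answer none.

n − 1 = 10920 = 2^3 · 1365, so s = 3 and d = 1365.
Base 17: x_0 = 17^1365 mod 10921 = 2570. x_0 is neither 1 nor 10920, so continue squaring. x_1 = 2570^2 mod 10921 = 8616. x_2 = 8616^2 mod 10921 = 5419. Reached i = s−1 = 2 without hitting −1: 17 is a Miller–Rabin witness and 10921 is composite.
Base 2335: x_0 = 2335^1365 mod 10921 = 4668. x_0 is neither 1 nor 10920, so continue squaring. x_1 = 4668^2 mod 10921 = 2829. x_2 = 2829^2 mod 10921 = 9069. Reached i = s−1 = 2 without hitting −1: 2335 is a Miller–Rabin witness and 10921 is composite.
Base 4037: x_0 = 4037^1365 mod 10921 = 3039. x_0 is neither 1 nor 10920, so continue squaring. x_1 = 3039^2 mod 10921 = 7276. x_2 = 7276^2 mod 10921 = 6089. Reached i = s−1 = 2 without hitting −1: 4037 is a Miller–Rabin witness and 10921 is composite.
The smallest witness among the given bases is 17.

17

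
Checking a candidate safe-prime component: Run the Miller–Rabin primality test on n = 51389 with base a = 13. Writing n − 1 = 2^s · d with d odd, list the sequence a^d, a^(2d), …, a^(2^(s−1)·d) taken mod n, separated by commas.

n − 1 = 51388 = 2^2 · 12847, so s = 2 and d = 12847.
x_0 = 13^12847 mod 51389 = 26962.
x_1 = 26962^2 mod 51389 = 650.

26962, 650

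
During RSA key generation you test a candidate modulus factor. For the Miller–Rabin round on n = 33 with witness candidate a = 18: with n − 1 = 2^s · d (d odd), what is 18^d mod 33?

18

n − 1 = 32 = 2^5 · 1, so s = 5 and d = 1.
18^1 mod 33 = 18.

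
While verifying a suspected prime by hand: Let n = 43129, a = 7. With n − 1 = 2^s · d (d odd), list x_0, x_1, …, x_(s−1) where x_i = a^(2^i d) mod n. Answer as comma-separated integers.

n − 1 = 43128 = 2^3 · 5391, so s = 3 and d = 5391.
x_0 = 7^5391 mod 43129 = 33410.
x_1 = 33410^2 mod 43129 = 6451.
x_2 = 6451^2 mod 43129 = 39045.

33410, 6451, 39045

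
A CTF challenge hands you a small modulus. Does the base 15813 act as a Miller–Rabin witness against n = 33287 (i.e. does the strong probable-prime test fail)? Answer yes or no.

n − 1 = 33286 = 2^1 · 16643, so s = 1 and d = 16643.
x_0 = 15813^16643 mod 33287 = 1.
x_0 = 1, so 15813 is not a witness.

no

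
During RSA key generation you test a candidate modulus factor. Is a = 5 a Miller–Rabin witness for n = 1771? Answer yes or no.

yes

n − 1 = 1770 = 2^1 · 885, so s = 1 and d = 885.
x_0 = 5^885 mod 1771 = 342.
x_0 ∉ {1, 1770} and s = 1, so 5 is a Miller–Rabin witness and 1771 is composite.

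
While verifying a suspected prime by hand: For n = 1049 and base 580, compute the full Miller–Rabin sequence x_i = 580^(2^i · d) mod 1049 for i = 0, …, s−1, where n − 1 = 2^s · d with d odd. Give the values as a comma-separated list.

n − 1 = 1048 = 2^3 · 131, so s = 3 and d = 131.
x_0 = 580^131 mod 1049 = 426.
x_1 = 426^2 mod 1049 = 1048.
x_2 = 1048^2 mod 1049 = 1.

426, 1048, 1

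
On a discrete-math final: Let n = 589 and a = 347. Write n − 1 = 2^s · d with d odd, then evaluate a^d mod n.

30

n − 1 = 588 = 2^2 · 147, so s = 2 and d = 147.
Repeated squaring mod 589: 347^1 ≡ 347, 347^2 ≡ 253, 347^4 ≡ 397, 347^8 ≡ 346, 347^16 ≡ 149, 347^32 ≡ 408, 347^64 ≡ 366, 347^128 ≡ 253.
147 = 128 + 16 + 2 + 1, so 347^147 ≡ 253·149·253·347 ≡ 30 (mod 589).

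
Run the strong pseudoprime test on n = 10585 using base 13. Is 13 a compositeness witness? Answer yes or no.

yes

n − 1 = 10584 = 2^3 · 1323, so s = 3 and d = 1323.
By repeated squaring, 13^1323 ≡ 6872 (mod 10585).
x_0 = 13^1323 mod 10585 = 6872.
x_0 is neither 1 nor 10584, so continue squaring.
x_1 = 6872^2 mod 10585 = 4699.
x_2 = 4699^2 mod 10585 = 291.
Reached i = s−1 = 2 without hitting −1: 13 is a Miller–Rabin witness and 10585 is composite.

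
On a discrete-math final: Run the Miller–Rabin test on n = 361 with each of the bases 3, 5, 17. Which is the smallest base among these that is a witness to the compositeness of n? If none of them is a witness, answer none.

n − 1 = 360 = 2^3 · 45, so s = 3 and d = 45.
Base 3: x_0 = 3^45 mod 361 = 227. x_0 is neither 1 nor 360, so continue squaring. x_1 = 227^2 mod 361 = 267. x_2 = 267^2 mod 361 = 172. Reached i = s−1 = 2 without hitting −1: 3 is a Miller–Rabin witness and 361 is composite.
Base 5: x_0 = 5^45 mod 361 = 210. x_0 is neither 1 nor 360, so continue squaring. x_1 = 210^2 mod 361 = 58. x_2 = 58^2 mod 361 = 115. Reached i = s−1 = 2 without hitting −1: 5 is a Miller–Rabin witness and 361 is composite.
Base 17: x_0 = 17^45 mod 361 = 77. x_0 is neither 1 nor 360, so continue squaring. x_1 = 77^2 mod 361 = 153. x_2 = 153^2 mod 361 = 305. Reached i = s−1 = 2 without hitting −1: 17 is a Miller–Rabin witness and 361 is composite.
The smallest witness among the given bases is 3.

3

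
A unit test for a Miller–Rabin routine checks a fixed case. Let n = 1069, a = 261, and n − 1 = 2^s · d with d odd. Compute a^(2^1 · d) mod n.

n − 1 = 1068 = 2^2 · 267, so s = 2 and d = 267.
Repeated squaring mod 1069: 261^1 ≡ 261, 261^2 ≡ 774, 261^4 ≡ 436, 261^8 ≡ 883, 261^16 ≡ 388, 261^32 ≡ 884, 261^64 ≡ 17, 261^128 ≡ 289, 261^256 ≡ 139.
267 = 256 + 8 + 2 + 1, so 261^267 ≡ 139·883·774·261 ≡ 1 (mod 1069).
x_0 = 1.
x_1 = 1^2 mod 1069 = 1.

1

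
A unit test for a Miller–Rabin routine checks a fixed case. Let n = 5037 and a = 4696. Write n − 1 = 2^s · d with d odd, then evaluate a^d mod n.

n − 1 = 5036 = 2^2 · 1259, so s = 2 and d = 1259.
4696^1259 mod 5037 = 4888.

4888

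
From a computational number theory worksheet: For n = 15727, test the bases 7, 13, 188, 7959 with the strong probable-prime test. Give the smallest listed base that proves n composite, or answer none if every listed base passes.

none

n − 1 = 15726 = 2^1 · 7863, so s = 1 and d = 7863.
Base 7: x_0 = 7^7863 mod 15727 = 1. x_0 = 1, so 7 is not a witness.
Base 13: x_0 = 13^7863 mod 15727 = 1. x_0 = 1, so 13 is not a witness.
Base 188: x_0 = 188^7863 mod 15727 = 1. x_0 = 1, so 188 is not a witness.
Base 7959: x_0 = 7959^7863 mod 15727 = 15726. x_0 = 15726 ≡ −1, so 7959 is not a witness.
No listed base is a witness for 15727.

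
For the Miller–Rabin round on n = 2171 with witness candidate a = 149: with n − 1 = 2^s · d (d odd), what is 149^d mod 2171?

1835

n − 1 = 2170 = 2^1 · 1085, so s = 1 and d = 1085.
149^1085 mod 2171 = 1835.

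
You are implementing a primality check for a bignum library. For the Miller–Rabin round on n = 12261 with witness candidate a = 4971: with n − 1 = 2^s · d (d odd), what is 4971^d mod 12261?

n − 1 = 12260 = 2^2 · 3065, so s = 2 and d = 3065.
4971^3065 mod 12261 = 10593.

10593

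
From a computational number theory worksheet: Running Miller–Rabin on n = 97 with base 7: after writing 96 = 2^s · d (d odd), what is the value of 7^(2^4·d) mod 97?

96

n − 1 = 96 = 2^5 · 3, so s = 5 and d = 3.
x_0 = 7^3 mod 97 = 52.
x_1 = 52^2 mod 97 = 85.
x_2 = 85^2 mod 97 = 47.
x_3 = 47^2 mod 97 = 75.
x_4 = 75^2 mod 97 = 96.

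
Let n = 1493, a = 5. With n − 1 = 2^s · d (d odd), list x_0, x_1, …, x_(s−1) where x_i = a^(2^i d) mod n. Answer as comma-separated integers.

1061, 1492

n − 1 = 1492 = 2^2 · 373, so s = 2 and d = 373.
x_0 = 5^373 mod 1493 = 1061.
x_1 = 1061^2 mod 1493 = 1492.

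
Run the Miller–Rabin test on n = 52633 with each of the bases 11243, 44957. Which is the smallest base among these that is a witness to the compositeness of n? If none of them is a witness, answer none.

44957

n − 1 = 52632 = 2^3 · 6579, so s = 3 and d = 6579.
Base 11243: x_0 = 11243^6579 mod 52633 = 1. x_0 = 1, so 11243 is not a witness.
Base 44957: x_0 = 44957^6579 mod 52633 = 36875. x_0 is neither 1 nor 52632, so continue squaring. x_1 = 36875^2 mod 52633 = 44703. x_2 = 44703^2 mod 52633 = 41098. Reached i = s−1 = 2 without hitting −1: 44957 is a Miller–Rabin witness and 52633 is composite.
The smallest witness among the given bases is 44957.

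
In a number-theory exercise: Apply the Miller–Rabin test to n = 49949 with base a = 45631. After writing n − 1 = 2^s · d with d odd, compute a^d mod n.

24857

n − 1 = 49948 = 2^2 · 12487, so s = 2 and d = 12487.
45631^12487 mod 49949 = 24857.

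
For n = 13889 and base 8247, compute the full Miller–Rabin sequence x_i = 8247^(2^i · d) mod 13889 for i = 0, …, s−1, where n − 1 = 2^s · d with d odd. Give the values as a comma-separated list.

4694, 5682, 7088, 3231, 8722, 3231

n − 1 = 13888 = 2^6 · 217, so s = 6 and d = 217.
x_0 = 8247^217 mod 13889 = 4694.
x_1 = 4694^2 mod 13889 = 5682.
x_2 = 5682^2 mod 13889 = 7088.
x_3 = 7088^2 mod 13889 = 3231.
x_4 = 3231^2 mod 13889 = 8722.
x_5 = 8722^2 mod 13889 = 3231.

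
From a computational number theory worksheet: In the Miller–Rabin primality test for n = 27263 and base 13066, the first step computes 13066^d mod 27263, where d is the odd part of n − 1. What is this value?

18453

n − 1 = 27262 = 2^1 · 13631, so s = 1 and d = 13631.
13066^13631 mod 27263 = 18453.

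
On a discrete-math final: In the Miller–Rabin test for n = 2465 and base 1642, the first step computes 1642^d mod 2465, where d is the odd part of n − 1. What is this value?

n − 1 = 2464 = 2^5 · 77, so s = 5 and d = 77.
Repeated squaring mod 2465: 1642^1 ≡ 1642, 1642^2 ≡ 1919, 1642^4 ≡ 2316, 1642^8 ≡ 16, 1642^16 ≡ 256, 1642^32 ≡ 1446, 1642^64 ≡ 596.
77 = 64 + 8 + 4 + 1, so 1642^77 ≡ 596·16·2316·1642 ≡ 2187 (mod 2465).

2187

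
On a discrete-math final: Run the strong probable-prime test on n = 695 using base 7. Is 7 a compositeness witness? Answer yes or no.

yes

n − 1 = 694 = 2^1 · 347, so s = 1 and d = 347.
Repeated squaring mod 695: 7^1 ≡ 7, 7^2 ≡ 49, 7^4 ≡ 316, 7^8 ≡ 471, 7^16 ≡ 136, 7^32 ≡ 426, 7^64 ≡ 81, 7^128 ≡ 306, 7^256 ≡ 506.
347 = 256 + 64 + 16 + 8 + 2 + 1, so 7^347 ≡ 506·81·136·471·49·7 ≡ 188 (mod 695).
x_0 = 7^347 mod 695 = 188.
x_0 ∉ {1, 694} and s = 1, so 7 is a Miller–Rabin witness and 695 is composite.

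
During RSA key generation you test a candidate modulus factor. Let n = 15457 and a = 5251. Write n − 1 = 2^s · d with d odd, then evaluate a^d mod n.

2651

n − 1 = 15456 = 2^5 · 483, so s = 5 and d = 483.
5251^483 mod 15457 = 2651.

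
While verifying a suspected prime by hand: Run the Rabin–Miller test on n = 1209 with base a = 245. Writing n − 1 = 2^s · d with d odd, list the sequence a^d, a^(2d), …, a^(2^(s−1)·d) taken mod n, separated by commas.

431, 784, 484

n − 1 = 1208 = 2^3 · 151, so s = 3 and d = 151.
x_0 = 245^151 mod 1209 = 431.
x_1 = 431^2 mod 1209 = 784.
x_2 = 784^2 mod 1209 = 484.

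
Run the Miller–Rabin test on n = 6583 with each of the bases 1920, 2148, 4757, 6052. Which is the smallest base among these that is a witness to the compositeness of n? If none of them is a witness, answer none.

1920

n − 1 = 6582 = 2^1 · 3291, so s = 1 and d = 3291.
Base 1920: x_0 = 1920^3291 mod 6583 = 3225. x_0 ∉ {1, 6582} and s = 1, so 1920 is a Miller–Rabin witness and 6583 is composite.
Base 2148: x_0 = 2148^3291 mod 6583 = 1883. x_0 ∉ {1, 6582} and s = 1, so 2148 is a Miller–Rabin witness and 6583 is composite.
Base 4757: x_0 = 4757^3291 mod 6583 = 5395. x_0 ∉ {1, 6582} and s = 1, so 4757 is a Miller–Rabin witness and 6583 is composite.
Base 6052: x_0 = 6052^3291 mod 6583 = 3152. x_0 ∉ {1, 6582} and s = 1, so 6052 is a Miller–Rabin witness and 6583 is composite.
The smallest witness among the given bases is 1920.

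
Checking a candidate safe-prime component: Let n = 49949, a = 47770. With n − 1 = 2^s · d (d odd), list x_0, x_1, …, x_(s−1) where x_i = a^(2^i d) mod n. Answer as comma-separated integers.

36697, 44769

n − 1 = 49948 = 2^2 · 12487, so s = 2 and d = 12487.
x_0 = 47770^12487 mod 49949 = 36697.
x_1 = 36697^2 mod 49949 = 44769.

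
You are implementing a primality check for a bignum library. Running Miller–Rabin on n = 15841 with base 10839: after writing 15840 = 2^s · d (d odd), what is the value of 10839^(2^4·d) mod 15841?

n − 1 = 15840 = 2^5 · 495, so s = 5 and d = 495.
x_0 = 10839^495 mod 15841 = 776.
x_1 = 776^2 mod 15841 = 218.
x_2 = 218^2 mod 15841 = 1.
x_3 = 1^2 mod 15841 = 1.
x_4 = 1^2 mod 15841 = 1.

1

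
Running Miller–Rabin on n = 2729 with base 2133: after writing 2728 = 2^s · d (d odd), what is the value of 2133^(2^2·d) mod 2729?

1

n − 1 = 2728 = 2^3 · 341, so s = 3 and d = 341.
x_0 = 2133^341 mod 2729 = 2728.
x_1 = 2728^2 mod 2729 = 1.
x_2 = 1^2 mod 2729 = 1.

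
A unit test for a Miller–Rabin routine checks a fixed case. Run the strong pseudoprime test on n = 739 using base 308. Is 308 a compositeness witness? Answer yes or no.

n − 1 = 738 = 2^1 · 369, so s = 1 and d = 369.
x_0 = 308^369 mod 739 = 738.
x_0 = 738 ≡ −1, so 308 is not a witness.

no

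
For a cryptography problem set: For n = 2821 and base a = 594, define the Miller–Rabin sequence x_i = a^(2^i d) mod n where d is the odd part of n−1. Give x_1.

1

n − 1 = 2820 = 2^2 · 705, so s = 2 and d = 705.
x_0 = 594^705 mod 2821 = 1210.
x_1 = 1210^2 mod 2821 = 1.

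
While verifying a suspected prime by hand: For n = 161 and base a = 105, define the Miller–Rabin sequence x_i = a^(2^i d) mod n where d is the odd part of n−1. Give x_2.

n − 1 = 160 = 2^5 · 5, so s = 5 and d = 5.
x_0 = 105^5 mod 161 = 119.
x_1 = 119^2 mod 161 = 154.
x_2 = 154^2 mod 161 = 49.

49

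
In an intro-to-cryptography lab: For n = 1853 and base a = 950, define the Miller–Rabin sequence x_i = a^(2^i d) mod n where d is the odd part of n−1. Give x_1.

n − 1 = 1852 = 2^2 · 463, so s = 2 and d = 463.
x_0 = 950^463 mod 1853 = 1708.
x_1 = 1708^2 mod 1853 = 642.

642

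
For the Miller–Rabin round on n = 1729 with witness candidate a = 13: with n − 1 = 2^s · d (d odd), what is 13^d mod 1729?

1196

n − 1 = 1728 = 2^6 · 27, so s = 6 and d = 27.
By repeated squaring, 13^27 ≡ 1196 (mod 1729).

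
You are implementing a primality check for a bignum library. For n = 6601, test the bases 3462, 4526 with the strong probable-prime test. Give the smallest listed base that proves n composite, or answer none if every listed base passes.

n − 1 = 6600 = 2^3 · 825, so s = 3 and d = 825.
Base 3462: x_0 = 3462^825 mod 6601 = 1. x_0 = 1, so 3462 is not a witness.
Base 4526: x_0 = 4526^825 mod 6601 = 1. x_0 = 1, so 4526 is not a witness.
No listed base is a witness for 6601.

none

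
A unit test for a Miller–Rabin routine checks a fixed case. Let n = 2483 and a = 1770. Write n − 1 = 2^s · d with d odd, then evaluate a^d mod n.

n − 1 = 2482 = 2^1 · 1241, so s = 1 and d = 1241.
Repeated squaring mod 2483: 1770^1 ≡ 1770, 1770^2 ≡ 1837, 1770^4 ≡ 172, 1770^8 ≡ 2271, 1770^16 ≡ 250, 1770^32 ≡ 425, 1770^64 ≡ 1849, 1770^128 ≡ 2193, 1770^256 ≡ 2161, 1770^512 ≡ 1881, 1770^1024 ≡ 2369.
1241 = 1024 + 128 + 64 + 16 + 8 + 1, so 1770^1241 ≡ 2369·2193·1849·250·2271·1770 ≡ 2151 (mod 2483).

2151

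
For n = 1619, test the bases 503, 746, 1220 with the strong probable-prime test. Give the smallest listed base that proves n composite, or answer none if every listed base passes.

none

n − 1 = 1618 = 2^1 · 809, so s = 1 and d = 809.
Base 503: x_0 = 503^809 mod 1619 = 1. x_0 = 1, so 503 is not a witness.
Base 746: x_0 = 746^809 mod 1619 = 1. x_0 = 1, so 746 is not a witness.
Base 1220: x_0 = 1220^809 mod 1619 = 1618. x_0 = 1618 ≡ −1, so 1220 is not a witness.
No listed base is a witness for 1619.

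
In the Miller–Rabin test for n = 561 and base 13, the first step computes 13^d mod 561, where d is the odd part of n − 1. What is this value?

n − 1 = 560 = 2^4 · 35, so s = 4 and d = 35.
Repeated squaring mod 561: 13^1 ≡ 13, 13^2 ≡ 169, 13^4 ≡ 511, 13^8 ≡ 256, 13^16 ≡ 460, 13^32 ≡ 103.
35 = 32 + 2 + 1, so 13^35 ≡ 103·169·13 ≡ 208 (mod 561).

208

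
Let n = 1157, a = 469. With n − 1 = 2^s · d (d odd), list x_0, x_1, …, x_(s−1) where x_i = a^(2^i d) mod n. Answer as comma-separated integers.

274, 1028

n − 1 = 1156 = 2^2 · 289, so s = 2 and d = 289.
x_0 = 469^289 mod 1157 = 274.
x_1 = 274^2 mod 1157 = 1028.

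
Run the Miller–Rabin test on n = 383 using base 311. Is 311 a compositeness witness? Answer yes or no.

no

n − 1 = 382 = 2^1 · 191, so s = 1 and d = 191.
x_0 = 311^191 mod 383 = 382.
x_0 = 382 ≡ −1, so 311 is not a witness.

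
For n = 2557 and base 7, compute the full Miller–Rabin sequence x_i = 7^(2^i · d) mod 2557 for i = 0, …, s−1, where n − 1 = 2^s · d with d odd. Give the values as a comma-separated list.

n − 1 = 2556 = 2^2 · 639, so s = 2 and d = 639.
x_0 = 7^639 mod 2557 = 2556.
x_1 = 2556^2 mod 2557 = 1.

2556, 1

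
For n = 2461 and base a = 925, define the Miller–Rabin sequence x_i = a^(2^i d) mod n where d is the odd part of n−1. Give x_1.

n − 1 = 2460 = 2^2 · 615, so s = 2 and d = 615.
x_0 = 925^615 mod 2461 = 1854.
x_1 = 1854^2 mod 2461 = 1760.

1760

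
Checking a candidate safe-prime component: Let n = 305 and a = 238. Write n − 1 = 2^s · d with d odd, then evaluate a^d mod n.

287

n − 1 = 304 = 2^4 · 19, so s = 4 and d = 19.
238^19 mod 305 = 287.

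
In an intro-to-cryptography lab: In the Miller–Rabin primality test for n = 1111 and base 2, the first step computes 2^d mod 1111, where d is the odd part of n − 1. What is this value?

978

n − 1 = 1110 = 2^1 · 555, so s = 1 and d = 555.
2^555 mod 1111 = 978.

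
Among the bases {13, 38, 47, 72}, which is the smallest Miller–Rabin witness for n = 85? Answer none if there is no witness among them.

none

n − 1 = 84 = 2^2 · 21, so s = 2 and d = 21.
Base 13: x_0 = 13^21 mod 85 = 13. x_0 is neither 1 nor 84, so continue squaring. x_1 = 13^2 mod 85 = 84. x_1 ≡ −1, so 13 is not a witness.
Base 38: x_0 = 38^21 mod 85 = 38. x_0 is neither 1 nor 84, so continue squaring. x_1 = 38^2 mod 85 = 84. x_1 ≡ −1, so 38 is not a witness.
Base 47: x_0 = 47^21 mod 85 = 47. x_0 is neither 1 nor 84, so continue squaring. x_1 = 47^2 mod 85 = 84. x_1 ≡ −1, so 47 is not a witness.
Base 72: x_0 = 72^21 mod 85 = 72. x_0 is neither 1 nor 84, so continue squaring. x_1 = 72^2 mod 85 = 84. x_1 ≡ −1, so 72 is not a witness.
No listed base is a witness for 85.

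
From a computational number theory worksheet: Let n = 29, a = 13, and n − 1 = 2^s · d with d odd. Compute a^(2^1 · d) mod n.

1

n − 1 = 28 = 2^2 · 7, so s = 2 and d = 7.
Repeated squaring mod 29: 13^1 ≡ 13, 13^2 ≡ 24, 13^4 ≡ 25.
7 = 4 + 2 + 1, so 13^7 ≡ 25·24·13 ≡ 28 (mod 29).
x_0 = 28.
x_1 = 28^2 mod 29 = 1.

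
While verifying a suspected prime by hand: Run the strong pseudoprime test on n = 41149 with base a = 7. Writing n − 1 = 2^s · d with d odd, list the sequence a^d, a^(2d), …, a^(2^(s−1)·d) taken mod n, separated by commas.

1745, 41148

n − 1 = 41148 = 2^2 · 10287, so s = 2 and d = 10287.
x_0 = 7^10287 mod 41149 = 1745.
x_1 = 1745^2 mod 41149 = 41148.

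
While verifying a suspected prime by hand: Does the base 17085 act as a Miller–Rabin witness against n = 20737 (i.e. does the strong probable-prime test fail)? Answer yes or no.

n − 1 = 20736 = 2^8 · 81, so s = 8 and d = 81.
x_0 = 17085^81 mod 20737 = 7558.
x_0 is neither 1 nor 20736, so continue squaring.
x_1 = 7558^2 mod 20737 = 13666.
x_2 = 13666^2 mod 20737 = 2134.
x_3 = 2134^2 mod 20737 = 12553.
x_4 = 12553^2 mod 20737 = 18083.
x_5 = 18083^2 mod 20737 = 13873.
x_6 = 13873^2 mod 20737 = 32.
x_7 = 32^2 mod 20737 = 1024.
Reached i = s−1 = 7 without hitting −1: 17085 is a Miller–Rabin witness and 20737 is composite.

yes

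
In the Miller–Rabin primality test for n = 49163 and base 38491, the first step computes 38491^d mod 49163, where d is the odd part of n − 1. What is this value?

n − 1 = 49162 = 2^1 · 24581, so s = 1 and d = 24581.
38491^24581 mod 49163 = 18766.

18766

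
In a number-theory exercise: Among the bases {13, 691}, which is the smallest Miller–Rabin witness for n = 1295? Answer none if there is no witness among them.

13

n − 1 = 1294 = 2^1 · 647, so s = 1 and d = 647.
Base 13: x_0 = 13^647 mod 1295 = 797. x_0 ∉ {1, 1294} and s = 1, so 13 is a Miller–Rabin witness and 1295 is composite.
Base 691: x_0 = 691^647 mod 1295 = 521. x_0 ∉ {1, 1294} and s = 1, so 691 is a Miller–Rabin witness and 1295 is composite.
The smallest witness among the given bases is 13.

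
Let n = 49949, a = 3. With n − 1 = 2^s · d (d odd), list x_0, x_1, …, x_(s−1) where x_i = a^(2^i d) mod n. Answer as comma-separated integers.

12273, 30294

n − 1 = 49948 = 2^2 · 12487, so s = 2 and d = 12487.
x_0 = 3^12487 mod 49949 = 12273.
x_1 = 12273^2 mod 49949 = 30294.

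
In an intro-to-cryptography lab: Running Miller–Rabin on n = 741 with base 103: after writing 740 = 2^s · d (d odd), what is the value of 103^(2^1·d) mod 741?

391

n − 1 = 740 = 2^2 · 185, so s = 2 and d = 185.
x_0 = 103^185 mod 741 = 259.
x_1 = 259^2 mod 741 = 391.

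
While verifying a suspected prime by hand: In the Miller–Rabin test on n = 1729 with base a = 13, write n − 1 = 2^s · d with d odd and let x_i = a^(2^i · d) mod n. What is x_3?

n − 1 = 1728 = 2^6 · 27, so s = 6 and d = 27.
x_0 = 13^27 mod 1729 = 1196.
x_1 = 1196^2 mod 1729 = 533.
x_2 = 533^2 mod 1729 = 533.
x_3 = 533^2 mod 1729 = 533.

533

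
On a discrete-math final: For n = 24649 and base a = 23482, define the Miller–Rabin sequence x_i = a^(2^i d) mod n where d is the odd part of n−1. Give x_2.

12090

n − 1 = 24648 = 2^3 · 3081, so s = 3 and d = 3081.
x_0 = 23482^3081 mod 24649 = 21510.
x_1 = 21510^2 mod 24649 = 18370.
x_2 = 18370^2 mod 24649 = 12090.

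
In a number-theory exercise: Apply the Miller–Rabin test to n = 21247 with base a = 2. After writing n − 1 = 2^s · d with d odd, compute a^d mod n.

n − 1 = 21246 = 2^1 · 10623, so s = 1 and d = 10623.
2^10623 mod 21247 = 1.

1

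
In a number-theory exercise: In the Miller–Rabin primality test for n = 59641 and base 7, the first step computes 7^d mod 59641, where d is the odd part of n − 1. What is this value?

19951

n − 1 = 59640 = 2^3 · 7455, so s = 3 and d = 7455.
7^7455 mod 59641 = 19951.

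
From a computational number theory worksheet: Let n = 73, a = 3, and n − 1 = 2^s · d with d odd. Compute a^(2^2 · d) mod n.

n − 1 = 72 = 2^3 · 9, so s = 3 and d = 9.
x_0 = 3^9 mod 73 = 46.
x_1 = 46^2 mod 73 = 72.
x_2 = 72^2 mod 73 = 1.

1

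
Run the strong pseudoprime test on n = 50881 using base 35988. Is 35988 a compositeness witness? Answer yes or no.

n − 1 = 50880 = 2^6 · 795, so s = 6 and d = 795.
x_0 = 35988^795 mod 50881 = 50880.
x_0 = 50880 ≡ −1, so 35988 is not a witness.

no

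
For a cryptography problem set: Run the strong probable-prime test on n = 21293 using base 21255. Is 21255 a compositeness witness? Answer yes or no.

n − 1 = 21292 = 2^2 · 5323, so s = 2 and d = 5323.
By repeated squaring, 21255^5323 ≡ 19555 (mod 21293).
x_0 = 21255^5323 mod 21293 = 19555.
x_0 is neither 1 nor 21292, so continue squaring.
x_1 = 19555^2 mod 21293 = 18331.
Reached i = s−1 = 1 without hitting −1: 21255 is a Miller–Rabin witness and 21293 is composite.

yes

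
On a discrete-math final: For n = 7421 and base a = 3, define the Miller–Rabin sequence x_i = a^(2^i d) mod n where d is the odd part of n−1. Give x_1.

n − 1 = 7420 = 2^2 · 1855, so s = 2 and d = 1855.
x_0 = 3^1855 mod 7421 = 3663.
x_1 = 3663^2 mod 7421 = 401.

401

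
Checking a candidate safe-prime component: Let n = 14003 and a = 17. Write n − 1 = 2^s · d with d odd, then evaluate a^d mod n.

864

n − 1 = 14002 = 2^1 · 7001, so s = 1 and d = 7001.
By repeated squaring, 17^7001 ≡ 864 (mod 14003).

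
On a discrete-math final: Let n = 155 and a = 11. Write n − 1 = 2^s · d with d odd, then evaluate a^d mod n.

96

n − 1 = 154 = 2^1 · 77, so s = 1 and d = 77.
11^77 mod 155 = 96.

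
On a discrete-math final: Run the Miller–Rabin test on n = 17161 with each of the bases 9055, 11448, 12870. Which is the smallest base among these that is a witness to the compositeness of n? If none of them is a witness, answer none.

9055

n − 1 = 17160 = 2^3 · 2145, so s = 3 and d = 2145.
Base 9055: x_0 = 9055^2145 mod 17161 = 12708. x_0 is neither 1 nor 17160, so continue squaring. x_1 = 12708^2 mod 17161 = 8254. x_2 = 8254^2 mod 17161 = 16507. Reached i = s−1 = 2 without hitting −1: 9055 is a Miller–Rabin witness and 17161 is composite.
Base 11448: x_0 = 11448^2145 mod 17161 = 2750. x_0 is neither 1 nor 17160, so continue squaring. x_1 = 2750^2 mod 17161 = 11660. x_2 = 11660^2 mod 17161 = 6158. Reached i = s−1 = 2 without hitting −1: 11448 is a Miller–Rabin witness and 17161 is composite.
Base 12870: x_0 = 12870^2145 mod 17161 = 5763. x_0 is neither 1 nor 17160, so continue squaring. x_1 = 5763^2 mod 17161 = 5634. x_2 = 5634^2 mod 17161 = 11267. Reached i = s−1 = 2 without hitting −1: 12870 is a Miller–Rabin witness and 17161 is composite.
The smallest witness among the given bases is 9055.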